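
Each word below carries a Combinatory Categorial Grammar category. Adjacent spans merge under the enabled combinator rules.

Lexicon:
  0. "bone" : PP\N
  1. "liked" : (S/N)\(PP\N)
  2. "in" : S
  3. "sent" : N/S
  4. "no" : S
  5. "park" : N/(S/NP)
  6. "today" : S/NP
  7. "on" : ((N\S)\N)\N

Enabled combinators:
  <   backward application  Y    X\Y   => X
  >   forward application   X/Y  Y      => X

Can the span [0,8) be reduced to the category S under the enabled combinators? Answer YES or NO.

[0,8] S   >
  [0,2] S/N   <
    [0,1] "bone" : PP\N
    [1,2] "liked" : (S/N)\(PP\N)
  [2,8] N   <
    [2,3] "in" : S
    [3,8] N\S   <
      [3,5] N   >
        [3,4] "sent" : N/S
        [4,5] "no" : S
      [5,8] (N\S)\N   <
        [5,7] N   >
          [5,6] "park" : N/(S/NP)
          [6,7] "today" : S/NP
        [7,8] "on" : ((N\S)\N)\N

YES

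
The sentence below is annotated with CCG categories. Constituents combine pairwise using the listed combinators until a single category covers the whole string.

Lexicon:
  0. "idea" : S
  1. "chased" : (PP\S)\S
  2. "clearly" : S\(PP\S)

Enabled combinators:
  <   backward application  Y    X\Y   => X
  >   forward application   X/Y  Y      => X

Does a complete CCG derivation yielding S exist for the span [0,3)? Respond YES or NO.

YES

[0,3] S   <
  [0,2] PP\S   <
    [0,1] "idea" : S
    [1,2] "chased" : (PP\S)\S
  [2,3] "clearly" : S\(PP\S)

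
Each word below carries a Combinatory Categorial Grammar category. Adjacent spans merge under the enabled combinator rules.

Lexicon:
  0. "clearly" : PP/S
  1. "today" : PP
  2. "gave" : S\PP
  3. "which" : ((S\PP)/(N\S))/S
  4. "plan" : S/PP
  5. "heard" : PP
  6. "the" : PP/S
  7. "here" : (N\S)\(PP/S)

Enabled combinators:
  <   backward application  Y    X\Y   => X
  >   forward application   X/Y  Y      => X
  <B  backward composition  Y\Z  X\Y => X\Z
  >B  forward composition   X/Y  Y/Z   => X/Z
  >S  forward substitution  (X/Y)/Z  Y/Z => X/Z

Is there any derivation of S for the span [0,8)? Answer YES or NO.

YES

[0,8] S   <
  [0,3] PP   >
    [0,1] "clearly" : PP/S
    [1,3] S   <
      [1,2] "today" : PP
      [2,3] "gave" : S\PP
  [3,8] S\PP   >
    [3,6] (S\PP)/(N\S)   >
      [3,4] "which" : ((S\PP)/(N\S))/S
      [4,6] S   >
        [4,5] "plan" : S/PP
        [5,6] "heard" : PP
    [6,8] N\S   <
      [6,7] "the" : PP/S
      [7,8] "here" : (N\S)\(PP/S)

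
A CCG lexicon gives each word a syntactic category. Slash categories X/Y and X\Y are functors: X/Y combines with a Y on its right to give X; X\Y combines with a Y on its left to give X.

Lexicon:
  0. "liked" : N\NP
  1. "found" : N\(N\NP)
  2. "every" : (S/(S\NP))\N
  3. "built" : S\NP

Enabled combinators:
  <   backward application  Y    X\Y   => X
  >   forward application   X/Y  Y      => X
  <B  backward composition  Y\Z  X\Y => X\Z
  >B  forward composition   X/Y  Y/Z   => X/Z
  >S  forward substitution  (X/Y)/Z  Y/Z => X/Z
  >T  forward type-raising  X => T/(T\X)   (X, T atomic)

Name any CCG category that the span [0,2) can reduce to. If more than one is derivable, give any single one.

N

[0,4] S   >
  [0,3] S/(S\NP)   <
    [0,2] N   <
      [0,1] "liked" : N\NP
      [1,2] "found" : N\(N\NP)
    [2,3] "every" : (S/(S\NP))\N
  [3,4] "built" : S\NP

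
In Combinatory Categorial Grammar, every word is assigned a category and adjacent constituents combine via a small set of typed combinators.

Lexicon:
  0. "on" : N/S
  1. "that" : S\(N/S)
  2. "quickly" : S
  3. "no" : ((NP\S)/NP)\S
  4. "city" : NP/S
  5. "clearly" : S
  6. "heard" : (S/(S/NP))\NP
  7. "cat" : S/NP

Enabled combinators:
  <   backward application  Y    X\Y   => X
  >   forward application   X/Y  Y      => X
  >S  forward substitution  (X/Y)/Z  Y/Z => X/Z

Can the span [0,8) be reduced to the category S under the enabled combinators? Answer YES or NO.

[0,8] S   >
  [0,7] S/(S/NP)   <
    [0,6] NP   <
      [0,2] S   <
        [0,1] "on" : N/S
        [1,2] "that" : S\(N/S)
      [2,6] NP\S   >
        [2,4] (NP\S)/NP   <
          [2,3] "quickly" : S
          [3,4] "no" : ((NP\S)/NP)\S
        [4,6] NP   >
          [4,5] "city" : NP/S
          [5,6] "clearly" : S
    [6,7] "heard" : (S/(S/NP))\NP
  [7,8] "cat" : S/NP

YES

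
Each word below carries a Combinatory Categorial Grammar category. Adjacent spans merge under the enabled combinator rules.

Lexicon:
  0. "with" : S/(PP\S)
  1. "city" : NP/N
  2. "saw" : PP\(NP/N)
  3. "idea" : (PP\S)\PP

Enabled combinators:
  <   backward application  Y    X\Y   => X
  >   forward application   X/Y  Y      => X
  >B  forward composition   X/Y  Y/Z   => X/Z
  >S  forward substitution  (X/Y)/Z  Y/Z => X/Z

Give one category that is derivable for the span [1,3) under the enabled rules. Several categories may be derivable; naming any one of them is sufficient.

[0,4] S   >
  [0,1] "with" : S/(PP\S)
  [1,4] PP\S   <
    [1,3] PP   <
      [1,2] "city" : NP/N
      [2,3] "saw" : PP\(NP/N)
    [3,4] "idea" : (PP\S)\PP

PP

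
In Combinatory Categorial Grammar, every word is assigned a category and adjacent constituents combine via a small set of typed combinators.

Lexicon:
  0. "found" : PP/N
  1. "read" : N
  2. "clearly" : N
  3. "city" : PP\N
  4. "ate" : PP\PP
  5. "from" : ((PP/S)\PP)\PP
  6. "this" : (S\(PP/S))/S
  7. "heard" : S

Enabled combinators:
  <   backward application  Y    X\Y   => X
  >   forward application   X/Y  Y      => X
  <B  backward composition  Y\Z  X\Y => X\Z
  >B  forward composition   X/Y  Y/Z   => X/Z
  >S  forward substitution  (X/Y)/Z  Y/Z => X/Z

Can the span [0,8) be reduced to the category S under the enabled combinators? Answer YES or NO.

[0,8] S   <
  [0,6] PP/S   <
    [0,2] PP   >
      [0,1] "found" : PP/N
      [1,2] "read" : N
    [2,6] (PP/S)\PP   <
      [2,5] PP   <
        [2,3] "clearly" : N
        [3,5] PP\N   <B
          [3,4] "city" : PP\N
          [4,5] "ate" : PP\PP
      [5,6] "from" : ((PP/S)\PP)\PP
  [6,8] S\(PP/S)   >
    [6,7] "this" : (S\(PP/S))/S
    [7,8] "heard" : S

YES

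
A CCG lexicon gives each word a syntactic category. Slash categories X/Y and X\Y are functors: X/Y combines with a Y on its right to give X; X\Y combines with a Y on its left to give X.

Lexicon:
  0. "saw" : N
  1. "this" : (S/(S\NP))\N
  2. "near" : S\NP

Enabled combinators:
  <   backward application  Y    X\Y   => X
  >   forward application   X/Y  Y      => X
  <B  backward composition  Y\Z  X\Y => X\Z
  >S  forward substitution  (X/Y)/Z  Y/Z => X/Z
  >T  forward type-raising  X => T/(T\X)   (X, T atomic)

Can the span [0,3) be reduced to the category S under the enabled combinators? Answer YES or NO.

YES

[0,3] S   >
  [0,2] S/(S\NP)   <
    [0,1] "saw" : N
    [1,2] "this" : (S/(S\NP))\N
  [2,3] "near" : S\NP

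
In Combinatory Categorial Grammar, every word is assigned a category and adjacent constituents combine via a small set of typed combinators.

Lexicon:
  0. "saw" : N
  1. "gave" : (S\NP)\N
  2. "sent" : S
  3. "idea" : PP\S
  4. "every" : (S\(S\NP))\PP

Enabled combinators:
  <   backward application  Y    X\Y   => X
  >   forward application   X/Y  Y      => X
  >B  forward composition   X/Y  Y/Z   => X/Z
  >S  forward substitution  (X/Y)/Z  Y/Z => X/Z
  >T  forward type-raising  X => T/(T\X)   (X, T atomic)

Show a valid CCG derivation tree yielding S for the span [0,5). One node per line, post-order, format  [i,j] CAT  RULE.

[0,1] N  lex  "saw"
[1,2] (S\NP)\N  lex  "gave"
[0,2] S\NP  <  k=1
[2,3] S  lex  "sent"
[2,3] PP/(PP\S)  >T
[3,4] PP\S  lex  "idea"
[2,4] PP  >  k=3
[4,5] (S\(S\NP))\PP  lex  "every"
[2,5] S\(S\NP)  <  k=4
[0,5] S  <  k=2

[0,5] S   <
  [0,2] S\NP   <
    [0,1] "saw" : N
    [1,2] "gave" : (S\NP)\N
  [2,5] S\(S\NP)   <
    [2,4] PP   >
      [2,3] PP/(PP\S)   >T
        [2,3] "sent" : S
      [3,4] "idea" : PP\S
    [4,5] "every" : (S\(S\NP))\PP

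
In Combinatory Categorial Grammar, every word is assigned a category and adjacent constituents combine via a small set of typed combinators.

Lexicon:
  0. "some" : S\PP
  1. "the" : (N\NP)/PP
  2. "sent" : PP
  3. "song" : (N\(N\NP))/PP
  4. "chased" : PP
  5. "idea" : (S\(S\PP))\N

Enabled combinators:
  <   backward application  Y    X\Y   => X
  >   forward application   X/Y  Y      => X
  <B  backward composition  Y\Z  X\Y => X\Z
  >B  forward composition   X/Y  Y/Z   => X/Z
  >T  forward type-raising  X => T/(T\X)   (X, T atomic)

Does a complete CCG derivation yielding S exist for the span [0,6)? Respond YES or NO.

YES

[0,6] S   <
  [0,1] "some" : S\PP
  [1,6] S\(S\PP)   <
    [1,5] N   <
      [1,3] N\NP   >
        [1,2] "the" : (N\NP)/PP
        [2,3] "sent" : PP
      [3,5] N\(N\NP)   >
        [3,4] "song" : (N\(N\NP))/PP
        [4,5] "chased" : PP
    [5,6] "idea" : (S\(S\PP))\N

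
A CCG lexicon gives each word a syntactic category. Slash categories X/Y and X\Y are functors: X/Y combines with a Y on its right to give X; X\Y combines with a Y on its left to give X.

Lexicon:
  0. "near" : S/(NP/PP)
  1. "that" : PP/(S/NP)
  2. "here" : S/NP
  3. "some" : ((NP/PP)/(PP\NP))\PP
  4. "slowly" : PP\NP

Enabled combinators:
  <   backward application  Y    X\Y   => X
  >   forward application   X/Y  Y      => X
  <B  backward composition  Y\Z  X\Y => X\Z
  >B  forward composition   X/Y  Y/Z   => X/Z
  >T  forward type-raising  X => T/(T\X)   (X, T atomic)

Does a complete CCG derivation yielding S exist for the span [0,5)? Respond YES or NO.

YES

[0,5] S   >
  [0,1] "near" : S/(NP/PP)
  [1,5] NP/PP   >
    [1,4] (NP/PP)/(PP\NP)   <
      [1,3] PP   >
        [1,2] "that" : PP/(S/NP)
        [2,3] "here" : S/NP
      [3,4] "some" : ((NP/PP)/(PP\NP))\PP
    [4,5] "slowly" : PP\NP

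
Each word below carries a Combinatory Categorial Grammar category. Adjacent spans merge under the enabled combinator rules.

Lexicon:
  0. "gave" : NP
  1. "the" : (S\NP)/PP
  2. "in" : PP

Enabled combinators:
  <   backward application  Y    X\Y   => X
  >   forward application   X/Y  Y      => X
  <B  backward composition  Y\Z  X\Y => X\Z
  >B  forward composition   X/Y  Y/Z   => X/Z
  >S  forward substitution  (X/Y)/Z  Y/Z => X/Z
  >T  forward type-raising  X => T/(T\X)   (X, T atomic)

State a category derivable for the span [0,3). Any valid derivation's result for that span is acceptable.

S

[0,3] S   <
  [0,1] "gave" : NP
  [1,3] S\NP   >
    [1,2] "the" : (S\NP)/PP
    [2,3] "in" : PP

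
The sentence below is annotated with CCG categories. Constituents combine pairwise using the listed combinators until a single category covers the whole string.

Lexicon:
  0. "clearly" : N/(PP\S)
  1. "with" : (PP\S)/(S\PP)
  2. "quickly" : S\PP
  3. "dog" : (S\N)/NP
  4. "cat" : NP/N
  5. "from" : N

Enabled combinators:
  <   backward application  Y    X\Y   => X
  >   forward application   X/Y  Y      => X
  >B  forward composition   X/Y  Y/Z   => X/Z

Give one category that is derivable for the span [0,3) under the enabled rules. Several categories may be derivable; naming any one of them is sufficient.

N

[0,6] S   <
  [0,3] N   >
    [0,1] "clearly" : N/(PP\S)
    [1,3] PP\S   >
      [1,2] "with" : (PP\S)/(S\PP)
      [2,3] "quickly" : S\PP
  [3,6] S\N   >
    [3,4] "dog" : (S\N)/NP
    [4,6] NP   >
      [4,5] "cat" : NP/N
      [5,6] "from" : N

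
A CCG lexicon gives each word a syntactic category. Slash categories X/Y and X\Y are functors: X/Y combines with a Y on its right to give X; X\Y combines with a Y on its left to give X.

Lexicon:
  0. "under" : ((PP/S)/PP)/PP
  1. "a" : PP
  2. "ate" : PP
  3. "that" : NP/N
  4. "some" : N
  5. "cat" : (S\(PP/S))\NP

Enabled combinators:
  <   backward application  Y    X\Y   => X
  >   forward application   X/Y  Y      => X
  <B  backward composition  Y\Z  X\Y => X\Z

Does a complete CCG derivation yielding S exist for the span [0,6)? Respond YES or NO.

YES

[0,6] S   <
  [0,3] PP/S   >
    [0,2] (PP/S)/PP   >
      [0,1] "under" : ((PP/S)/PP)/PP
      [1,2] "a" : PP
    [2,3] "ate" : PP
  [3,6] S\(PP/S)   <
    [3,5] NP   >
      [3,4] "that" : NP/N
      [4,5] "some" : N
    [5,6] "cat" : (S\(PP/S))\NP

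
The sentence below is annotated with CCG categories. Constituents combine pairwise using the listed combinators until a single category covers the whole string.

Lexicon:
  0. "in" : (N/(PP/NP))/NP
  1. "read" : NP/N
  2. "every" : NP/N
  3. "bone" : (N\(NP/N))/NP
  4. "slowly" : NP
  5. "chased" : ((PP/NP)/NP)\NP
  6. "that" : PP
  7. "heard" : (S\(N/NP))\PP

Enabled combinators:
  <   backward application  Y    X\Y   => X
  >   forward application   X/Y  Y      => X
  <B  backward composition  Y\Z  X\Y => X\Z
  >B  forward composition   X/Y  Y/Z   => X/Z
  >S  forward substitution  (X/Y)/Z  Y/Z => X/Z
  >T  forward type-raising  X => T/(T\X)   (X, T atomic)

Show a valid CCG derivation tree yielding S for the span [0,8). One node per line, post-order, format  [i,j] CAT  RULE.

[0,1] (N/(PP/NP))/NP  lex  "in"
[1,2] NP/N  lex  "read"
[2,3] NP/N  lex  "every"
[3,4] (N\(NP/N))/NP  lex  "bone"
[4,5] NP  lex  "slowly"
[3,5] N\(NP/N)  >  k=4
[2,5] N  <  k=3
[1,5] NP  >  k=2
[5,6] ((PP/NP)/NP)\NP  lex  "chased"
[1,6] (PP/NP)/NP  <  k=5
[0,6] N/NP  >S  k=1
[6,7] PP  lex  "that"
[7,8] (S\(N/NP))\PP  lex  "heard"
[6,8] S\(N/NP)  <  k=7
[0,8] S  <  k=6

[0,8] S   <
  [0,6] N/NP   >S
    [0,1] "in" : (N/(PP/NP))/NP
    [1,6] (PP/NP)/NP   <
      [1,5] NP   >
        [1,2] "read" : NP/N
        [2,5] N   <
          [2,3] "every" : NP/N
          [3,5] N\(NP/N)   >
            [3,4] "bone" : (N\(NP/N))/NP
            [4,5] "slowly" : NP
      [5,6] "chased" : ((PP/NP)/NP)\NP
  [6,8] S\(N/NP)   <
    [6,7] "that" : PP
    [7,8] "heard" : (S\(N/NP))\PP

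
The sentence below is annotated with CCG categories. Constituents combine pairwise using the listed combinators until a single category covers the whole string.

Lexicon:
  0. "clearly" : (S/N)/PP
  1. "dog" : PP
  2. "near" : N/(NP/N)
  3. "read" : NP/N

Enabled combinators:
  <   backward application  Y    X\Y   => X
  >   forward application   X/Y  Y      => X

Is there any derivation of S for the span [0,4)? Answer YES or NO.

YES

[0,4] S   >
  [0,2] S/N   >
    [0,1] "clearly" : (S/N)/PP
    [1,2] "dog" : PP
  [2,4] N   >
    [2,3] "near" : N/(NP/N)
    [3,4] "read" : NP/N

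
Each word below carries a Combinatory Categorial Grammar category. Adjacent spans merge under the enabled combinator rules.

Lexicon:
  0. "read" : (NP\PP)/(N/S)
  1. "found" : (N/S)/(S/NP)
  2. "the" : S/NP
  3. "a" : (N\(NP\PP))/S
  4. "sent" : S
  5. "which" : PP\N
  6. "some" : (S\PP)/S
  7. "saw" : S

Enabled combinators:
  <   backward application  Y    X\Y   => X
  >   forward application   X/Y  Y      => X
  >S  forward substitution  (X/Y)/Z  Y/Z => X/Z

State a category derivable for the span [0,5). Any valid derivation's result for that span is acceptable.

N

[0,8] S   <
  [0,6] PP   <
    [0,5] N   <
      [0,3] NP\PP   >
        [0,1] "read" : (NP\PP)/(N/S)
        [1,3] N/S   >
          [1,2] "found" : (N/S)/(S/NP)
          [2,3] "the" : S/NP
      [3,5] N\(NP\PP)   >
        [3,4] "a" : (N\(NP\PP))/S
        [4,5] "sent" : S
    [5,6] "which" : PP\N
  [6,8] S\PP   >
    [6,7] "some" : (S\PP)/S
    [7,8] "saw" : S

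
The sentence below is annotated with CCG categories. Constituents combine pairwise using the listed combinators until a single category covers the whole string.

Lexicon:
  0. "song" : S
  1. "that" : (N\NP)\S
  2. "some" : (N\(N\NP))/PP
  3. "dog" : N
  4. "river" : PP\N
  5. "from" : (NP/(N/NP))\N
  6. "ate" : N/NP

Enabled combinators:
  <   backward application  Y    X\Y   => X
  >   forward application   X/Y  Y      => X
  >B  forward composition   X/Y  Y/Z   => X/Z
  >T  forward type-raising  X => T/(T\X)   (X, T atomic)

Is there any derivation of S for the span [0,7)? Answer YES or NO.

NO

S (N\NP)\S (N\(N\NP))/PP N PP\N (NP/(N/NP))\N N/NP
CKY chart[0,7] = {N/(N\NP), NP, NP/(NP\NP), PP/(PP\NP), S/(S\NP)}; S ∉ chart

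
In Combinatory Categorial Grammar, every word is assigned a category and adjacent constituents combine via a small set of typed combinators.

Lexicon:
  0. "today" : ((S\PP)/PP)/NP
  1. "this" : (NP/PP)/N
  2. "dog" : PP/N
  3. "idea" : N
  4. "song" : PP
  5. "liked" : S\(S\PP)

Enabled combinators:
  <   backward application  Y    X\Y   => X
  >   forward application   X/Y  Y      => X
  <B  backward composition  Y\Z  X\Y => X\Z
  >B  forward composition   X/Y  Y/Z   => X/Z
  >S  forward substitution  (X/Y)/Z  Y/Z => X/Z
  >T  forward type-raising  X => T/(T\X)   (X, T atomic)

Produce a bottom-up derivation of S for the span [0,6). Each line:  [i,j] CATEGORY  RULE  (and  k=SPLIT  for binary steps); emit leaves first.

[0,6] S   <
  [0,5] S\PP   >
    [0,4] (S\PP)/PP   >
      [0,1] "today" : ((S\PP)/PP)/NP
      [1,4] NP   >
        [1,3] NP/N   >S
          [1,2] "this" : (NP/PP)/N
          [2,3] "dog" : PP/N
        [3,4] "idea" : N
    [4,5] "song" : PP
  [5,6] "liked" : S\(S\PP)

[0,1] ((S\PP)/PP)/NP  lex  "today"
[1,2] (NP/PP)/N  lex  "this"
[2,3] PP/N  lex  "dog"
[1,3] NP/N  >S  k=2
[3,4] N  lex  "idea"
[1,4] NP  >  k=3
[0,4] (S\PP)/PP  >  k=1
[4,5] PP  lex  "song"
[0,5] S\PP  >  k=4
[5,6] S\(S\PP)  lex  "liked"
[0,6] S  <  k=5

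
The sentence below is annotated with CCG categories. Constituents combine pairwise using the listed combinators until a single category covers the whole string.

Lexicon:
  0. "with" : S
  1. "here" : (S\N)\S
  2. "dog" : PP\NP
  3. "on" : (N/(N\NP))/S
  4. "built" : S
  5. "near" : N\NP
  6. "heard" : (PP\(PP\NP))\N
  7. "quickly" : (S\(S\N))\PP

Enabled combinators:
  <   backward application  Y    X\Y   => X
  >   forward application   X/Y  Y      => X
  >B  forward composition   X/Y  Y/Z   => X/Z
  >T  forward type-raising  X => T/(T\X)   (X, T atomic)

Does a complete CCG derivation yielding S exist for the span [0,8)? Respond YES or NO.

YES

[0,8] S   <
  [0,2] S\N   <
    [0,1] "with" : S
    [1,2] "here" : (S\N)\S
  [2,8] S\(S\N)   <
    [2,7] PP   <
      [2,3] "dog" : PP\NP
      [3,7] PP\(PP\NP)   <
        [3,6] N   >
          [3,5] N/(N\NP)   >
            [3,4] "on" : (N/(N\NP))/S
            [4,5] "built" : S
          [5,6] "near" : N\NP
        [6,7] "heard" : (PP\(PP\NP))\N
    [7,8] "quickly" : (S\(S\N))\PP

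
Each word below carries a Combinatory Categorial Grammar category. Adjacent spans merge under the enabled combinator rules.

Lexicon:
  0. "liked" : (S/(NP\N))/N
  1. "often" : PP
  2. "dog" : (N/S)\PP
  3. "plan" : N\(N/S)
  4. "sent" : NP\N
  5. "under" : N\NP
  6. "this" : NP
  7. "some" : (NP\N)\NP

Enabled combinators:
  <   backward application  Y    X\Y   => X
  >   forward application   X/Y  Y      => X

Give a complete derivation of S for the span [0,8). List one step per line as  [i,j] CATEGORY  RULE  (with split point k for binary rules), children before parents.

[0,1] (S/(NP\N))/N  lex  "liked"
[1,2] PP  lex  "often"
[2,3] (N/S)\PP  lex  "dog"
[1,3] N/S  <  k=2
[3,4] N\(N/S)  lex  "plan"
[1,4] N  <  k=3
[4,5] NP\N  lex  "sent"
[1,5] NP  <  k=4
[5,6] N\NP  lex  "under"
[1,6] N  <  k=5
[0,6] S/(NP\N)  >  k=1
[6,7] NP  lex  "this"
[7,8] (NP\N)\NP  lex  "some"
[6,8] NP\N  <  k=7
[0,8] S  >  k=6

[0,8] S   >
  [0,6] S/(NP\N)   >
    [0,1] "liked" : (S/(NP\N))/N
    [1,6] N   <
      [1,5] NP   <
        [1,4] N   <
          [1,3] N/S   <
            [1,2] "often" : PP
            [2,3] "dog" : (N/S)\PP
          [3,4] "plan" : N\(N/S)
        [4,5] "sent" : NP\N
      [5,6] "under" : N\NP
  [6,8] NP\N   <
    [6,7] "this" : NP
    [7,8] "some" : (NP\N)\NP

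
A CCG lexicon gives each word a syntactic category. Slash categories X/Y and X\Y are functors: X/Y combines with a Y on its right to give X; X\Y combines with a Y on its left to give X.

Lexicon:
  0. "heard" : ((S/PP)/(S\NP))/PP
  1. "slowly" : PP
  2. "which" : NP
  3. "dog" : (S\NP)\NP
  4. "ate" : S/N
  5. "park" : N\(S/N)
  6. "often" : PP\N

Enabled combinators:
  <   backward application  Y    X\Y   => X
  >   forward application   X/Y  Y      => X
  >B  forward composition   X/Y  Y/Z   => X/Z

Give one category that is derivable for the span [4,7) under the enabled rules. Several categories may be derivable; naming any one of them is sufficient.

[0,7] S   >
  [0,4] S/PP   >
    [0,2] (S/PP)/(S\NP)   >
      [0,1] "heard" : ((S/PP)/(S\NP))/PP
      [1,2] "slowly" : PP
    [2,4] S\NP   <
      [2,3] "which" : NP
      [3,4] "dog" : (S\NP)\NP
  [4,7] PP   <
    [4,6] N   <
      [4,5] "ate" : S/N
      [5,6] "park" : N\(S/N)
    [6,7] "often" : PP\N

PP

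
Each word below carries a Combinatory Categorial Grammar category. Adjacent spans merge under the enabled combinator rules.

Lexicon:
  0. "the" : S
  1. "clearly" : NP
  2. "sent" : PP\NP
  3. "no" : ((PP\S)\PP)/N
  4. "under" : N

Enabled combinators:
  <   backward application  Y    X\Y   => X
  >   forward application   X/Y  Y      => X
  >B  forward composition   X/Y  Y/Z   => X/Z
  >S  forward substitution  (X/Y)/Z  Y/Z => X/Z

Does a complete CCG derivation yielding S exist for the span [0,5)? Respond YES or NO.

S NP PP\NP ((PP\S)\PP)/N N
CKY chart[0,5] = {PP}; S ∉ chart

NO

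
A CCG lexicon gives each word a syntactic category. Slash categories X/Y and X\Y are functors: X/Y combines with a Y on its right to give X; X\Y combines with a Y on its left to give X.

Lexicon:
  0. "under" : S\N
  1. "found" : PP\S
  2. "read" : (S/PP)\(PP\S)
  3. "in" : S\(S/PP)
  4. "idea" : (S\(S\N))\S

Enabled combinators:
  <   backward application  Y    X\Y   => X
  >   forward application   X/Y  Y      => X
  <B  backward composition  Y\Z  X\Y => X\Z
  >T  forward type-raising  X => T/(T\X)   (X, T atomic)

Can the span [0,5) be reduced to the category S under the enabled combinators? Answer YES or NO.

[0,5] S   <
  [0,1] "under" : S\N
  [1,5] S\(S\N)   <
    [1,4] S   <
      [1,3] S/PP   <
        [1,2] "found" : PP\S
        [2,3] "read" : (S/PP)\(PP\S)
      [3,4] "in" : S\(S/PP)
    [4,5] "idea" : (S\(S\N))\S

YES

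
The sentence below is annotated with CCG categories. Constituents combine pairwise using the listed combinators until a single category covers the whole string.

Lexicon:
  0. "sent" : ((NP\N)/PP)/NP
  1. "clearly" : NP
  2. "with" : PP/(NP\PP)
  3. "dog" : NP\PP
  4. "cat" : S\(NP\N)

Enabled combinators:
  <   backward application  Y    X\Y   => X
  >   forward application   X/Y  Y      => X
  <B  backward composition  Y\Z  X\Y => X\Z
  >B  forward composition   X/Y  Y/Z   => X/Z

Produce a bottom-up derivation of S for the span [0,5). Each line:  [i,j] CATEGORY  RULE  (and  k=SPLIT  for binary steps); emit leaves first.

[0,5] S   <
  [0,4] NP\N   >
    [0,2] (NP\N)/PP   >
      [0,1] "sent" : ((NP\N)/PP)/NP
      [1,2] "clearly" : NP
    [2,4] PP   >
      [2,3] "with" : PP/(NP\PP)
      [3,4] "dog" : NP\PP
  [4,5] "cat" : S\(NP\N)

[0,1] ((NP\N)/PP)/NP  lex  "sent"
[1,2] NP  lex  "clearly"
[0,2] (NP\N)/PP  >  k=1
[2,3] PP/(NP\PP)  lex  "with"
[3,4] NP\PP  lex  "dog"
[2,4] PP  >  k=3
[0,4] NP\N  >  k=2
[4,5] S\(NP\N)  lex  "cat"
[0,5] S  <  k=4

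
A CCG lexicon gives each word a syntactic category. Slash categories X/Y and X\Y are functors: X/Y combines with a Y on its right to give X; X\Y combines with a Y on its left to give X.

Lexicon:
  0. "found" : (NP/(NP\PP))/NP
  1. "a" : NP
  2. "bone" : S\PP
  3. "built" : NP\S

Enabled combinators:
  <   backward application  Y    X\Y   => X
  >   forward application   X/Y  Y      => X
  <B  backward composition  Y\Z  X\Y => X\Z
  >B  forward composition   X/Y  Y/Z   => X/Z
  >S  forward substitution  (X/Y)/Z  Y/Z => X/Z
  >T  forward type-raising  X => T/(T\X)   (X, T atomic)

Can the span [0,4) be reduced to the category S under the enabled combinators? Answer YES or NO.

(NP/(NP\PP))/NP NP S\PP NP\S
CKY chart[0,4] = {N/(N\NP), NP, NP/(NP\NP), PP/(PP\NP), S/(S\NP)}; S ∉ chart

NO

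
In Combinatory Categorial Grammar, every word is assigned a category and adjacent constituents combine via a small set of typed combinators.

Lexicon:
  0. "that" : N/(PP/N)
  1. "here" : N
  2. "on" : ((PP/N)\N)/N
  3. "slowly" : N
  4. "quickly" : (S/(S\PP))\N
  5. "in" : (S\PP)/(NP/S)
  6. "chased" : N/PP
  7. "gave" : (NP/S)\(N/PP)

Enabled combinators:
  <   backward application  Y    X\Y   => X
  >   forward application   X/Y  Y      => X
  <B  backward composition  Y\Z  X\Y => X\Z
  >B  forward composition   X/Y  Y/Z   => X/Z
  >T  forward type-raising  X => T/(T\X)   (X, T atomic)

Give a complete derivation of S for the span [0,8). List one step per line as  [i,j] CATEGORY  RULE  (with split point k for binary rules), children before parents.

[0,1] N/(PP/N)  lex  "that"
[1,2] N  lex  "here"
[2,3] ((PP/N)\N)/N  lex  "on"
[3,4] N  lex  "slowly"
[2,4] (PP/N)\N  >  k=3
[1,4] PP/N  <  k=2
[0,4] N  >  k=1
[4,5] (S/(S\PP))\N  lex  "quickly"
[0,5] S/(S\PP)  <  k=4
[5,6] (S\PP)/(NP/S)  lex  "in"
[6,7] N/PP  lex  "chased"
[7,8] (NP/S)\(N/PP)  lex  "gave"
[6,8] NP/S  <  k=7
[5,8] S\PP  >  k=6
[0,8] S  >  k=5

[0,8] S   >
  [0,5] S/(S\PP)   <
    [0,4] N   >
      [0,1] "that" : N/(PP/N)
      [1,4] PP/N   <
        [1,2] "here" : N
        [2,4] (PP/N)\N   >
          [2,3] "on" : ((PP/N)\N)/N
          [3,4] "slowly" : N
    [4,5] "quickly" : (S/(S\PP))\N
  [5,8] S\PP   >
    [5,6] "in" : (S\PP)/(NP/S)
    [6,8] NP/S   <
      [6,7] "chased" : N/PP
      [7,8] "gave" : (NP/S)\(N/PP)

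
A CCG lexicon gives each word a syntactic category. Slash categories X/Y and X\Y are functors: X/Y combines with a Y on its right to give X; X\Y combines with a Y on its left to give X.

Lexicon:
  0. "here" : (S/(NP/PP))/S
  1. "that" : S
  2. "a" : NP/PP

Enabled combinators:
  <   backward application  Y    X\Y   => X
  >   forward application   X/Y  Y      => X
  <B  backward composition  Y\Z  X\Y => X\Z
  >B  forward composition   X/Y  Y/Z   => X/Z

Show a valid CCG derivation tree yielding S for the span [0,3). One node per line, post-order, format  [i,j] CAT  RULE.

[0,3] S   >
  [0,2] S/(NP/PP)   >
    [0,1] "here" : (S/(NP/PP))/S
    [1,2] "that" : S
  [2,3] "a" : NP/PP

[0,1] (S/(NP/PP))/S  lex  "here"
[1,2] S  lex  "that"
[0,2] S/(NP/PP)  >  k=1
[2,3] NP/PP  lex  "a"
[0,3] S  >  k=2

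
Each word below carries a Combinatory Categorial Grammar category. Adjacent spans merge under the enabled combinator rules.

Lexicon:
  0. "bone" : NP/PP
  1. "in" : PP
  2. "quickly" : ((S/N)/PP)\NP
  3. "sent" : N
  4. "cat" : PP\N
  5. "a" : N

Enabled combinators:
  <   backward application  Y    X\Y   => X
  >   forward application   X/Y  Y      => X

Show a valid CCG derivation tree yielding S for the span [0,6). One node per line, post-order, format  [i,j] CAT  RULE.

[0,6] S   >
  [0,5] S/N   >
    [0,3] (S/N)/PP   <
      [0,2] NP   >
        [0,1] "bone" : NP/PP
        [1,2] "in" : PP
      [2,3] "quickly" : ((S/N)/PP)\NP
    [3,5] PP   <
      [3,4] "sent" : N
      [4,5] "cat" : PP\N
  [5,6] "a" : N

[0,1] NP/PP  lex  "bone"
[1,2] PP  lex  "in"
[0,2] NP  >  k=1
[2,3] ((S/N)/PP)\NP  lex  "quickly"
[0,3] (S/N)/PP  <  k=2
[3,4] N  lex  "sent"
[4,5] PP\N  lex  "cat"
[3,5] PP  <  k=4
[0,5] S/N  >  k=3
[5,6] N  lex  "a"
[0,6] S  >  k=5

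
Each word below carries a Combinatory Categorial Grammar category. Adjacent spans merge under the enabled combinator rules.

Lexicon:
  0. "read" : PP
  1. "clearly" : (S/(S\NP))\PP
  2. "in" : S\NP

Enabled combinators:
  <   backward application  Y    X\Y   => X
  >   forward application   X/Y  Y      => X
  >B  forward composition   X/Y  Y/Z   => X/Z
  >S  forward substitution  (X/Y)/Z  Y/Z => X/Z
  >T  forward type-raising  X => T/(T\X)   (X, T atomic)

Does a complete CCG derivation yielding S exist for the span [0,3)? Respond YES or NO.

YES

[0,3] S   >
  [0,2] S/(S\NP)   <
    [0,1] "read" : PP
    [1,2] "clearly" : (S/(S\NP))\PP
  [2,3] "in" : S\NP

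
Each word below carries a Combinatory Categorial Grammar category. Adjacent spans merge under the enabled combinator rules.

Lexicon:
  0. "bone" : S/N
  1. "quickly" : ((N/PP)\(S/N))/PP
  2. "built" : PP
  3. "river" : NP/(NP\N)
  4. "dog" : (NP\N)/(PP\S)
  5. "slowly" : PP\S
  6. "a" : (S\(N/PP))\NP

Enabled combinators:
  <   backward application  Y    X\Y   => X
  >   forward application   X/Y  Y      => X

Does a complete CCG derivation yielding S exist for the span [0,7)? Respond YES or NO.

YES

[0,7] S   <
  [0,3] N/PP   <
    [0,1] "bone" : S/N
    [1,3] (N/PP)\(S/N)   >
      [1,2] "quickly" : ((N/PP)\(S/N))/PP
      [2,3] "built" : PP
  [3,7] S\(N/PP)   <
    [3,6] NP   >
      [3,4] "river" : NP/(NP\N)
      [4,6] NP\N   >
        [4,5] "dog" : (NP\N)/(PP\S)
        [5,6] "slowly" : PP\S
    [6,7] "a" : (S\(N/PP))\NP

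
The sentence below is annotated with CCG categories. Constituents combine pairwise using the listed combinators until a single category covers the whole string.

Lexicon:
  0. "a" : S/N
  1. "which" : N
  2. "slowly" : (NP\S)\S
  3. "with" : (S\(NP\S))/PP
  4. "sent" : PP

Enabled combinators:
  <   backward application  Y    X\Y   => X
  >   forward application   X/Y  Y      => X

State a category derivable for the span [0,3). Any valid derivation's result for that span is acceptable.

[0,5] S   <
  [0,3] NP\S   <
    [0,2] S   >
      [0,1] "a" : S/N
      [1,2] "which" : N
    [2,3] "slowly" : (NP\S)\S
  [3,5] S\(NP\S)   >
    [3,4] "with" : (S\(NP\S))/PP
    [4,5] "sent" : PP

NP\S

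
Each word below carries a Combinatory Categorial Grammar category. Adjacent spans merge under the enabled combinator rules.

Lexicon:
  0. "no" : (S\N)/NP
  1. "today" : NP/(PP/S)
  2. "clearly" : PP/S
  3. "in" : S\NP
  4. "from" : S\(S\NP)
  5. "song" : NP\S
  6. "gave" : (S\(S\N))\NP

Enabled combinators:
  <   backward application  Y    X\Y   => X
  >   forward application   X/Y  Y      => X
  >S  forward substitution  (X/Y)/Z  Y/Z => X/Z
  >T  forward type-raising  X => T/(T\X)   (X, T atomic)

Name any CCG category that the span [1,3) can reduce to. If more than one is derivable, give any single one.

NP

[0,7] S   <
  [0,3] S\N   >
    [0,1] "no" : (S\N)/NP
    [1,3] NP   >
      [1,2] "today" : NP/(PP/S)
      [2,3] "clearly" : PP/S
  [3,7] S\(S\N)   <
    [3,6] NP   <
      [3,5] S   <
        [3,4] "in" : S\NP
        [4,5] "from" : S\(S\NP)
      [5,6] "song" : NP\S
    [6,7] "gave" : (S\(S\N))\NP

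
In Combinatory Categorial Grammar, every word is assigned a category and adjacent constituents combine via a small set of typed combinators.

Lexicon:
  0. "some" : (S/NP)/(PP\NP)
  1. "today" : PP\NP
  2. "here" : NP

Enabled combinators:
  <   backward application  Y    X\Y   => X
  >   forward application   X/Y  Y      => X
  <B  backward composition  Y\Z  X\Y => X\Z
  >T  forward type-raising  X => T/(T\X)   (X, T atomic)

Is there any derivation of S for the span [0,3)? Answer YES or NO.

YES

[0,3] S   >
  [0,2] S/NP   >
    [0,1] "some" : (S/NP)/(PP\NP)
    [1,2] "today" : PP\NP
  [2,3] "here" : NP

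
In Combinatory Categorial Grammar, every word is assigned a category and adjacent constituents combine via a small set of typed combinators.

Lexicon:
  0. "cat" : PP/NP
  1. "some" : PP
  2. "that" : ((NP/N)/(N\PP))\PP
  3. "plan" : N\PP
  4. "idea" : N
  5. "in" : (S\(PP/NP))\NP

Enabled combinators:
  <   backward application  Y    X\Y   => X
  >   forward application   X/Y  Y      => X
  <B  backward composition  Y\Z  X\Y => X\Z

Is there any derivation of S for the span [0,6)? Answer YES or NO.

YES

[0,6] S   <
  [0,1] "cat" : PP/NP
  [1,6] S\(PP/NP)   <
    [1,5] NP   >
      [1,4] NP/N   >
        [1,3] (NP/N)/(N\PP)   <
          [1,2] "some" : PP
          [2,3] "that" : ((NP/N)/(N\PP))\PP
        [3,4] "plan" : N\PP
      [4,5] "idea" : N
    [5,6] "in" : (S\(PP/NP))\NP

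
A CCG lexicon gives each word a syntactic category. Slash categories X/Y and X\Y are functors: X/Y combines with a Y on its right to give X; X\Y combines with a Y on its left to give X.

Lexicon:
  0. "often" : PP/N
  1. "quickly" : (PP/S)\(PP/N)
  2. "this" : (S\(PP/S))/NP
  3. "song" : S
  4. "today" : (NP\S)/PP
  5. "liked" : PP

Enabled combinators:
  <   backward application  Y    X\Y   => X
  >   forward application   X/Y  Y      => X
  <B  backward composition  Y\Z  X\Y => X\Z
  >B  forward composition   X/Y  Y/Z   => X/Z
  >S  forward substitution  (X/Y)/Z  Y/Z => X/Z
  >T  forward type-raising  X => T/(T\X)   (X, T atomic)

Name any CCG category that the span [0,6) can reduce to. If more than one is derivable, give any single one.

S

[0,6] S   <
  [0,2] PP/S   <
    [0,1] "often" : PP/N
    [1,2] "quickly" : (PP/S)\(PP/N)
  [2,6] S\(PP/S)   >
    [2,3] "this" : (S\(PP/S))/NP
    [3,6] NP   <
      [3,4] "song" : S
      [4,6] NP\S   >
        [4,5] "today" : (NP\S)/PP
        [5,6] "liked" : PP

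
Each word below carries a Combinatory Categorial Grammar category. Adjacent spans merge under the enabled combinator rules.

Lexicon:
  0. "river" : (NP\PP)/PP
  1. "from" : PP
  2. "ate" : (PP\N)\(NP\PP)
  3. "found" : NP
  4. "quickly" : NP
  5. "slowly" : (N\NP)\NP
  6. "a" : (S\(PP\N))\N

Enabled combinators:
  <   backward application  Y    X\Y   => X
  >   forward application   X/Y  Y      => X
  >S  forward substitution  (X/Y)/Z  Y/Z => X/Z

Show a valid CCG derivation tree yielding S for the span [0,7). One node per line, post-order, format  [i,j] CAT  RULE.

[0,1] (NP\PP)/PP  lex  "river"
[1,2] PP  lex  "from"
[0,2] NP\PP  >  k=1
[2,3] (PP\N)\(NP\PP)  lex  "ate"
[0,3] PP\N  <  k=2
[3,4] NP  lex  "found"
[4,5] NP  lex  "quickly"
[5,6] (N\NP)\NP  lex  "slowly"
[4,6] N\NP  <  k=5
[3,6] N  <  k=4
[6,7] (S\(PP\N))\N  lex  "a"
[3,7] S\(PP\N)  <  k=6
[0,7] S  <  k=3

[0,7] S   <
  [0,3] PP\N   <
    [0,2] NP\PP   >
      [0,1] "river" : (NP\PP)/PP
      [1,2] "from" : PP
    [2,3] "ate" : (PP\N)\(NP\PP)
  [3,7] S\(PP\N)   <
    [3,6] N   <
      [3,4] "found" : NP
      [4,6] N\NP   <
        [4,5] "quickly" : NP
        [5,6] "slowly" : (N\NP)\NP
    [6,7] "a" : (S\(PP\N))\N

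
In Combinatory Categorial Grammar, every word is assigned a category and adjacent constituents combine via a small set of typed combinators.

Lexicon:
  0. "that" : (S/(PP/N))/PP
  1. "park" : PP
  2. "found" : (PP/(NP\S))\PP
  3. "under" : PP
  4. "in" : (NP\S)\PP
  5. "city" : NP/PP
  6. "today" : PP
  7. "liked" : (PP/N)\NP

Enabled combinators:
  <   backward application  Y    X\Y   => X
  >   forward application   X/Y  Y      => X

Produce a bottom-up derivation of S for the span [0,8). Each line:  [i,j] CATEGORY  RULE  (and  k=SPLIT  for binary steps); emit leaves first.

[0,8] S   >
  [0,5] S/(PP/N)   >
    [0,1] "that" : (S/(PP/N))/PP
    [1,5] PP   >
      [1,3] PP/(NP\S)   <
        [1,2] "park" : PP
        [2,3] "found" : (PP/(NP\S))\PP
      [3,5] NP\S   <
        [3,4] "under" : PP
        [4,5] "in" : (NP\S)\PP
  [5,8] PP/N   <
    [5,7] NP   >
      [5,6] "city" : NP/PP
      [6,7] "today" : PP
    [7,8] "liked" : (PP/N)\NP

[0,1] (S/(PP/N))/PP  lex  "that"
[1,2] PP  lex  "park"
[2,3] (PP/(NP\S))\PP  lex  "found"
[1,3] PP/(NP\S)  <  k=2
[3,4] PP  lex  "under"
[4,5] (NP\S)\PP  lex  "in"
[3,5] NP\S  <  k=4
[1,5] PP  >  k=3
[0,5] S/(PP/N)  >  k=1
[5,6] NP/PP  lex  "city"
[6,7] PP  lex  "today"
[5,7] NP  >  k=6
[7,8] (PP/N)\NP  lex  "liked"
[5,8] PP/N  <  k=7
[0,8] S  >  k=5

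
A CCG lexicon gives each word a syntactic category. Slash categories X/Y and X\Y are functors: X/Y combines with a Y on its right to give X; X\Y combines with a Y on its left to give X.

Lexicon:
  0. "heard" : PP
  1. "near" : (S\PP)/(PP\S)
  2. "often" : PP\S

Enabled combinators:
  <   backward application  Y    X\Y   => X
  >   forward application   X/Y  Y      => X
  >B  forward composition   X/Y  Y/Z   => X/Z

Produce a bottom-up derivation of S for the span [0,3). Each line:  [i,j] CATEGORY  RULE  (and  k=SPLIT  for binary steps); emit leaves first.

[0,3] S   <
  [0,1] "heard" : PP
  [1,3] S\PP   >
    [1,2] "near" : (S\PP)/(PP\S)
    [2,3] "often" : PP\S

[0,1] PP  lex  "heard"
[1,2] (S\PP)/(PP\S)  lex  "near"
[2,3] PP\S  lex  "often"
[1,3] S\PP  >  k=2
[0,3] S  <  k=1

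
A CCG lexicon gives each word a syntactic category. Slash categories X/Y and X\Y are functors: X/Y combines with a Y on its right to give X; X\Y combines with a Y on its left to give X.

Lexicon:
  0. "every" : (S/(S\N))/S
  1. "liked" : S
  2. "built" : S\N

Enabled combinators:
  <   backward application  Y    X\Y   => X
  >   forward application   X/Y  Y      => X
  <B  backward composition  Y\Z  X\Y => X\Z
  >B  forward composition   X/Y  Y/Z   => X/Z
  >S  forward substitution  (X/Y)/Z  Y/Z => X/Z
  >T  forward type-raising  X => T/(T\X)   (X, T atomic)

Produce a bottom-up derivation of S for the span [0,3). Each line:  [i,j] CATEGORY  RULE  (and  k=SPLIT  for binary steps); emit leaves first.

[0,1] (S/(S\N))/S  lex  "every"
[1,2] S  lex  "liked"
[0,2] S/(S\N)  >  k=1
[2,3] S\N  lex  "built"
[0,3] S  >  k=2

[0,3] S   >
  [0,2] S/(S\N)   >
    [0,1] "every" : (S/(S\N))/S
    [1,2] "liked" : S
  [2,3] "built" : S\N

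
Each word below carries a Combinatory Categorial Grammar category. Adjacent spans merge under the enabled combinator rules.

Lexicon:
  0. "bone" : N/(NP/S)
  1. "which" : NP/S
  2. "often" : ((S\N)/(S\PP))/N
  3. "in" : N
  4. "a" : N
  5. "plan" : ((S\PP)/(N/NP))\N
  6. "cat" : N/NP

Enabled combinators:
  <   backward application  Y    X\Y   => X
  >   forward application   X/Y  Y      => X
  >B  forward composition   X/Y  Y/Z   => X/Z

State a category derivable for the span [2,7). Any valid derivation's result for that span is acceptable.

S\N

[0,7] S   <
  [0,2] N   >
    [0,1] "bone" : N/(NP/S)
    [1,2] "which" : NP/S
  [2,7] S\N   >
    [2,4] (S\N)/(S\PP)   >
      [2,3] "often" : ((S\N)/(S\PP))/N
      [3,4] "in" : N
    [4,7] S\PP   >
      [4,6] (S\PP)/(N/NP)   <
        [4,5] "a" : N
        [5,6] "plan" : ((S\PP)/(N/NP))\N
      [6,7] "cat" : N/NP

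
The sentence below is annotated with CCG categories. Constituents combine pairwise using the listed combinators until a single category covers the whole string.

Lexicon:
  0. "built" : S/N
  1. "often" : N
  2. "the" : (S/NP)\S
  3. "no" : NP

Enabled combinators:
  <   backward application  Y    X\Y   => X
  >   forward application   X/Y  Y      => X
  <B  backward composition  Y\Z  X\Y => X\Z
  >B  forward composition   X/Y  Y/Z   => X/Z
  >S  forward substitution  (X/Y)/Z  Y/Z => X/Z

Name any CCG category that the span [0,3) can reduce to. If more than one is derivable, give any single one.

S/NP

[0,4] S   >
  [0,3] S/NP   <
    [0,2] S   >
      [0,1] "built" : S/N
      [1,2] "often" : N
    [2,3] "the" : (S/NP)\S
  [3,4] "no" : NP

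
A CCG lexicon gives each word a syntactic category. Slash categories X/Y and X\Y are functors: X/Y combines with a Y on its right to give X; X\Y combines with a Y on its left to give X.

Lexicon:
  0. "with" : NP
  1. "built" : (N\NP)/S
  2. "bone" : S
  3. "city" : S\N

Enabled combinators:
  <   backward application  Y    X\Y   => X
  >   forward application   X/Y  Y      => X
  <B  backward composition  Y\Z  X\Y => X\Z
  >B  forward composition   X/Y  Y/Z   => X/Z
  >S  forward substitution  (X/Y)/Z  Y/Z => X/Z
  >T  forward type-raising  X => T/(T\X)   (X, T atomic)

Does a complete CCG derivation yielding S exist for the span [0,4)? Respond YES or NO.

[0,4] S   <
  [0,3] N   <
    [0,1] "with" : NP
    [1,3] N\NP   >
      [1,2] "built" : (N\NP)/S
      [2,3] "bone" : S
  [3,4] "city" : S\N

YES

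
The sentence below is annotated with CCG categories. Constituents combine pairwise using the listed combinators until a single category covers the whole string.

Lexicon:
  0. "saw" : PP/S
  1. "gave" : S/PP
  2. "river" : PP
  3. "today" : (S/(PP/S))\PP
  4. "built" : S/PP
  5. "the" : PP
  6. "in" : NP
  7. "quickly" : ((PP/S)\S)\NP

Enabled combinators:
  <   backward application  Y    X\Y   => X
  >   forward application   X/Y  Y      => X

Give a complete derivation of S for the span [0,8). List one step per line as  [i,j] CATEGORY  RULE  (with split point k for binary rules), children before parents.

[0,1] PP/S  lex  "saw"
[1,2] S/PP  lex  "gave"
[2,3] PP  lex  "river"
[1,3] S  >  k=2
[0,3] PP  >  k=1
[3,4] (S/(PP/S))\PP  lex  "today"
[0,4] S/(PP/S)  <  k=3
[4,5] S/PP  lex  "built"
[5,6] PP  lex  "the"
[4,6] S  >  k=5
[6,7] NP  lex  "in"
[7,8] ((PP/S)\S)\NP  lex  "quickly"
[6,8] (PP/S)\S  <  k=7
[4,8] PP/S  <  k=6
[0,8] S  >  k=4

[0,8] S   >
  [0,4] S/(PP/S)   <
    [0,3] PP   >
      [0,1] "saw" : PP/S
      [1,3] S   >
        [1,2] "gave" : S/PP
        [2,3] "river" : PP
    [3,4] "today" : (S/(PP/S))\PP
  [4,8] PP/S   <
    [4,6] S   >
      [4,5] "built" : S/PP
      [5,6] "the" : PP
    [6,8] (PP/S)\S   <
      [6,7] "in" : NP
      [7,8] "quickly" : ((PP/S)\S)\NP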